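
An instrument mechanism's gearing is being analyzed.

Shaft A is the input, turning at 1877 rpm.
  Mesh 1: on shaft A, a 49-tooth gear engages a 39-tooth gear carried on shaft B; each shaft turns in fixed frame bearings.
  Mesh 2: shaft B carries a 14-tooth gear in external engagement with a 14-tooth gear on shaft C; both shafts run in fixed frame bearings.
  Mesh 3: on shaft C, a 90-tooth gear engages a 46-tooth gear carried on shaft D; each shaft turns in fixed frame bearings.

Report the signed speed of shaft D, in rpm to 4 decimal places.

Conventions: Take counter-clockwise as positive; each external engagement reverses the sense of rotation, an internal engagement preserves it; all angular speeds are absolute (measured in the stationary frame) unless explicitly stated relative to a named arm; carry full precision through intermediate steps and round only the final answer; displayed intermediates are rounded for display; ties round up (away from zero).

-4614.0301 rpm

class = fixed-axis compound train [3 meshes; 3 ratios multiply, 3 sense flips]
mesh 1 [49T→39T]: ω = 1877.0000×49/39 = 2358.2821 rpm, sense flips to −
mesh 2 [14T→14T]: ω = 2358.2821×14/14 = 2358.2821 rpm, sense flips to +
mesh 3 [90T→46T]: ω = 2358.2821×90/46 = 4614.0301 rpm, sense flips to −
signed output speed = -4614.0301 rpm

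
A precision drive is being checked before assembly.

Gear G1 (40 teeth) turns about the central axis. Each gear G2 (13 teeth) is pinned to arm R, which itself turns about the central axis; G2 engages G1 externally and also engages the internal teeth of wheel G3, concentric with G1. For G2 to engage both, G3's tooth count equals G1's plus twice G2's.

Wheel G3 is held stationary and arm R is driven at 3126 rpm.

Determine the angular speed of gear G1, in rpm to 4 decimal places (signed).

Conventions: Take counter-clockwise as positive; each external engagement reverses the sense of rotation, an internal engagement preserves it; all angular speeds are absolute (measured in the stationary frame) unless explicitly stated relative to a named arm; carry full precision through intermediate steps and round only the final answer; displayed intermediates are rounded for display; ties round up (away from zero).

topology: planetary set — G1 40T / G2 13T / G3 66T, arm = carrier (Willis)
normalise by the input: solve with ω_arm = 1, then scale by 3126 rpm
ring teeth: 40 + 2·13 = 66
40(ω_sun−ω_arm) = −66(ω_ring−ω_arm),  ω_ring = 0, ω_arm = 1
ω_sun = 1 − (66/40)(0−1) = 53/20
scale: ω_sun = 53/20 × 3126 rpm = +8283.9000 rpm

+8283.9000 rpm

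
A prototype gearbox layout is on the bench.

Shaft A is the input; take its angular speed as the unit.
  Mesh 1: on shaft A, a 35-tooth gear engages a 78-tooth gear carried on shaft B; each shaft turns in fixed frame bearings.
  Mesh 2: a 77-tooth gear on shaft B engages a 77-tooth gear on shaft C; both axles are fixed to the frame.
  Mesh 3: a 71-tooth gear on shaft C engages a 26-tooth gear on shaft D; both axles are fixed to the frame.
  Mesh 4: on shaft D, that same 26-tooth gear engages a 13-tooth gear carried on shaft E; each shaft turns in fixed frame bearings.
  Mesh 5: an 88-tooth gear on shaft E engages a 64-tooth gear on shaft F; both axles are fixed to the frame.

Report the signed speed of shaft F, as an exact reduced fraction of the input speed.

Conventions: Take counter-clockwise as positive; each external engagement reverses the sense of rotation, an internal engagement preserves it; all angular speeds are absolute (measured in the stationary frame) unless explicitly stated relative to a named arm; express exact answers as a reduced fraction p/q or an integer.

5-mesh fixed-axis compound train (all bearings frame-fixed)
mesh 1 [35T→78T]: |ω|/ω_in = 1×35/78 = 35/78, sense flips to −
mesh 2 [77T→77T]: |ω|/ω_in = (35/78)×77/77 = 35/78, sense flips to +
mesh 3 [71T→26T]: |ω|/ω_in = (35/78)×71/26 = 2485/2028, sense flips to −
mesh 4 [26T→13T]: |ω|/ω_in = (2485/2028)×26/13 = 2485/1014, sense flips to +
mesh 5 [88T→64T]: |ω|/ω_in = (2485/1014)×88/64 = 27335/8112, sense flips to −
signed output speed (× input speed) = -27335/8112

-27335/8112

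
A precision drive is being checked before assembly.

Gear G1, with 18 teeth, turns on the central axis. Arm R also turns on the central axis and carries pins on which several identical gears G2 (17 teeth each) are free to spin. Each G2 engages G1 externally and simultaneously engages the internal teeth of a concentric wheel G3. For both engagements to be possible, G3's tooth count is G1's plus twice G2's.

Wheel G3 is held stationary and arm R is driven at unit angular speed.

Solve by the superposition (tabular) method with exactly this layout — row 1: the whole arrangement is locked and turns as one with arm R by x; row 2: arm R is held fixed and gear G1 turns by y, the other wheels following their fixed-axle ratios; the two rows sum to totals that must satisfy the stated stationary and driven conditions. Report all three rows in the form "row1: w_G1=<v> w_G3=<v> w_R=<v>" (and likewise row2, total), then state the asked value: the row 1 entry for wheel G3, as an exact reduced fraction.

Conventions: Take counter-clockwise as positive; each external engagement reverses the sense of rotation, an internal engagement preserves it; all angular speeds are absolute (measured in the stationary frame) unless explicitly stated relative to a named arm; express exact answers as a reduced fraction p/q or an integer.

row1: w_G1=1 w_G3=1 w_R=1
row2: w_G1=26/9 w_G3=-1 w_R=0
total: w_G1=35/9 w_G3=0 w_R=1
asked value: 1

recognized (axles ride arm R): planetary set, 18/17/52 teeth
row 1 (train locked, turned with arm): all members turn x
row 2 — arm fixed, fixed-axis ratios: sun y, ring −(18/52)·y, arm 0
boundary: total ω_ring = x − (18/52)·y = 0 and total ω_arm = x = 1  ⇒  y = 26/9, x = 1
row 2 ring = −(18/52)·26/9 = -1
totals (row 1 + row 2): sun 1 + 26/9 = 35/9, ring 1 + (-1) = 0, arm 1 + 0 = 1
asked cell (row1, ring) = 1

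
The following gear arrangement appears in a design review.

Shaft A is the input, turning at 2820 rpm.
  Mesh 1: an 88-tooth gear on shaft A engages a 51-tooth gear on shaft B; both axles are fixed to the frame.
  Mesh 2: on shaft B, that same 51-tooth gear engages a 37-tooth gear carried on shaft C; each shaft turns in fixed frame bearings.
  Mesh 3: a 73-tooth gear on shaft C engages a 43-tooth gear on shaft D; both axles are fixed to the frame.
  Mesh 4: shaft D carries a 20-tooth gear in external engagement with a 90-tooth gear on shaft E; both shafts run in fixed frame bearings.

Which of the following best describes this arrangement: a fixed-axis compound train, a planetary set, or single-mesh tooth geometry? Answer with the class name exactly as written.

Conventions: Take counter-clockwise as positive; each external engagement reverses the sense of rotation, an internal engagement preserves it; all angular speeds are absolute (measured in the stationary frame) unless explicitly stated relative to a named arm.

topology: fixed-axis compound train — 4 meshes, A→E
classification: fixed-axis compound train

fixed-axis compound train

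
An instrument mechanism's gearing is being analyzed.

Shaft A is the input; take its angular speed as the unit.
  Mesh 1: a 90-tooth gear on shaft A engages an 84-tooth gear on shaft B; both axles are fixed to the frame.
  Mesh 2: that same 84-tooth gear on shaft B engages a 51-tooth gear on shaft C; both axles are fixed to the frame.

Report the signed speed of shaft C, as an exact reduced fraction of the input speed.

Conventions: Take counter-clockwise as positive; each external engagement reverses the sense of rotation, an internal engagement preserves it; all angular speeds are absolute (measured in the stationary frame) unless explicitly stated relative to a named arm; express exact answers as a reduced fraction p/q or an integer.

2-mesh fixed-axis compound train (all bearings frame-fixed)
mesh 1 [90T→84T]: |ω|/ω_in = 1×90/84 = 15/14, sense flips to −
mesh 2 [84T→51T]: |ω|/ω_in = (15/14)×84/51 = 30/17, sense flips to +
signed output speed (× input speed) = 30/17

30/17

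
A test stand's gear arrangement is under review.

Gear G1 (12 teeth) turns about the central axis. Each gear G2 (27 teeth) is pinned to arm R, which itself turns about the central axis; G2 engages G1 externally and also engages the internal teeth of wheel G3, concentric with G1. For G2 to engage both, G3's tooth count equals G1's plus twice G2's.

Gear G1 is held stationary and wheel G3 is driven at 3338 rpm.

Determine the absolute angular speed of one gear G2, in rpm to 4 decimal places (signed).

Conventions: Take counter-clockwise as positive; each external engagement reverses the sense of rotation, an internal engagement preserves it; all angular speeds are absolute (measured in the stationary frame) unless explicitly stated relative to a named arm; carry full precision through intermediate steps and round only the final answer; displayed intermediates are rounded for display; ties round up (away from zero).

+4079.7778 rpm

planetary set (12T centre, 27T on arm, 66T internal) — Willis relation
normalise by the input: solve with ω_ring = 1, then scale by 3338 rpm
ring teeth: 12 + 2·27 = 66
12(ω_sun−ω_arm) = −66(ω_ring−ω_arm),  ω_sun = 0, ω_ring = 1
12(0−ω_arm) = −66(1−ω_arm)  ⇒  78·ω_arm = 66  ⇒  ω_arm = 11/13
sun–planet mesh: 12·(0−11/13) = −27·(ω_p−ω_arm)  ⇒  ω_p−ω_arm = 44/117
ω_p = 11/13 + 44/117 = 11/9
scale: ω_p = 11/9 × 3338 rpm = +4079.7778 rpm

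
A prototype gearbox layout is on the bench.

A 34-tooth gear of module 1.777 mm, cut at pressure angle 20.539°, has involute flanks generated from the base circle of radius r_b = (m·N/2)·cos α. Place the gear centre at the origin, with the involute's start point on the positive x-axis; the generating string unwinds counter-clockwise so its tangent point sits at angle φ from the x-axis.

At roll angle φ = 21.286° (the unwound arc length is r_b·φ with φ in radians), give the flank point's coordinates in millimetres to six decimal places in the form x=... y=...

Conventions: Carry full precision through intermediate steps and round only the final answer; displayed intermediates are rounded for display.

recognized (one wheel, involute flank): single-mesh tooth geometry, m = 1.777, N = 34
pitch radius r_p = m·N/2 = 1.777·34/2 = 30.209000
base radius r_b = r_p·cos α = 30.209000·cos 20.539° = 28.288722
roll angle φ = 21.286° = 0.37151078 rad
x = r_b·(cos φ + φ·sin φ) = 30.174085
y = r_b·(sin φ − φ·cos φ) = 0.476870

x=30.174085 y=0.476870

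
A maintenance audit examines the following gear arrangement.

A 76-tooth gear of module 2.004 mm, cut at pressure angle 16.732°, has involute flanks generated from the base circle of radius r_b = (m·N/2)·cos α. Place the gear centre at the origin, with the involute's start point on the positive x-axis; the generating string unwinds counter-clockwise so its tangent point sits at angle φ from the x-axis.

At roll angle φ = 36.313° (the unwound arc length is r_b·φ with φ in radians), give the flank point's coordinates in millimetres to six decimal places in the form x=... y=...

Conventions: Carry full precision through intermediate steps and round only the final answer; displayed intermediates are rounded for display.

x=86.136325 y=5.943534

class = single-mesh tooth geometry [base-circle involute, m = 2.004, 76T]
pitch radius r_p = m·N/2 = 2.004·76/2 = 76.152000
base radius r_b = r_p·cos α = 76.152000·cos 16.732° = 72.927865
roll angle φ = 36.313° = 0.63378141 rad
x = r_b·(cos φ + φ·sin φ) = 86.136325
y = r_b·(sin φ − φ·cos φ) = 5.943534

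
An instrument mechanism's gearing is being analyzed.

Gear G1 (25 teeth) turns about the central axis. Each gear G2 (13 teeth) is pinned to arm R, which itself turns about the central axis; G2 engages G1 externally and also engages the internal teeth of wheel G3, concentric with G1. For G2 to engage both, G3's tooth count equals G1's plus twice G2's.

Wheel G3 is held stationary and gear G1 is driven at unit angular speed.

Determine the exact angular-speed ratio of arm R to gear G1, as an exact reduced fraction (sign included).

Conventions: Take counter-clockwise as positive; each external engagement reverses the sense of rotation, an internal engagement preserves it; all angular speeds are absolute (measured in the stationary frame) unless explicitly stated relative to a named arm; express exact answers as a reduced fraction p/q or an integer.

planetary set (25T centre, 13T on arm, 51T internal) — Willis relation
ring teeth: 25 + 2·13 = 51
25(ω_sun−ω_arm) = −51(ω_ring−ω_arm),  ω_ring = 0, ω_sun = 1
25(1−ω_arm) = −51(0−ω_arm)  ⇒  76·ω_arm = 25  ⇒  ω_arm = 25/76
ω_out/ω_in = 25/76

25/76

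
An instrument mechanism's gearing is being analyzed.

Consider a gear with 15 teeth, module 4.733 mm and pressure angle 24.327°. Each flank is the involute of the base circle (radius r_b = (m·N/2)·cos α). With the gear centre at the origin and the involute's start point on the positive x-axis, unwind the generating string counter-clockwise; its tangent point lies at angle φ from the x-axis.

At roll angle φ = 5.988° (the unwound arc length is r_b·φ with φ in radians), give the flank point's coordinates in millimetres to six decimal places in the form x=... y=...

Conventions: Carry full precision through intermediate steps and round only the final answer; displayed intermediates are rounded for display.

recognized (one wheel, involute flank): single-mesh tooth geometry, m = 4.733, N = 15
pitch radius r_p = m·N/2 = 4.733·15/2 = 35.497500
base radius r_b = r_p·cos α = 35.497500·cos 24.327° = 32.345650
roll angle φ = 5.988° = 0.10451032 rad
x = r_b·(cos φ + φ·sin φ) = 32.521815
y = r_b·(sin φ − φ·cos φ) = 0.012294

x=32.521815 y=0.012294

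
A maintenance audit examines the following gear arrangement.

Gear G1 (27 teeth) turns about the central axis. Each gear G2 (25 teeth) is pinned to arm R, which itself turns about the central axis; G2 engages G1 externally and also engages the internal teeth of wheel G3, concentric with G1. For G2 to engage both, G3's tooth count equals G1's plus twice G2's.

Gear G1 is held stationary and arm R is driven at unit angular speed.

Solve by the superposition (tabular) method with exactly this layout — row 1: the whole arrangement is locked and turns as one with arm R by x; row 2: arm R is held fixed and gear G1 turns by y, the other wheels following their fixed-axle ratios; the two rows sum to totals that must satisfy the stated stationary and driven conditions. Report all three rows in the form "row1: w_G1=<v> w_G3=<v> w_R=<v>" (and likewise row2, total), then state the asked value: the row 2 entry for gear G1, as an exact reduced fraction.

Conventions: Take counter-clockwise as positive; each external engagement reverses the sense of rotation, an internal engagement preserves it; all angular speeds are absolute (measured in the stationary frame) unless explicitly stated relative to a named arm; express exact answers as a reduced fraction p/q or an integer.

row1: w_G1=1 w_G3=1 w_R=1
row2: w_G1=-1 w_G3=27/77 w_R=0
total: w_G1=0 w_G3=104/77 w_R=1
asked value: -1

planetary set (27T centre, 25T on arm, 77T internal) — Willis relation
superposition row 1 [locked train]: every member turns x
row 2 — arm fixed, fixed-axis ratios: sun y, ring −(27/77)·y, arm 0
boundary: total ω_sun = x + y = 0 and total ω_arm = x = 1  ⇒  y = -1, x = 1
row 2 ring = −(27/77)·(-1) = 27/77
totals (row 1 + row 2): sun 1 + (-1) = 0, ring 1 + 27/77 = 104/77, arm 1 + 0 = 1
asked cell (row2, sun) = -1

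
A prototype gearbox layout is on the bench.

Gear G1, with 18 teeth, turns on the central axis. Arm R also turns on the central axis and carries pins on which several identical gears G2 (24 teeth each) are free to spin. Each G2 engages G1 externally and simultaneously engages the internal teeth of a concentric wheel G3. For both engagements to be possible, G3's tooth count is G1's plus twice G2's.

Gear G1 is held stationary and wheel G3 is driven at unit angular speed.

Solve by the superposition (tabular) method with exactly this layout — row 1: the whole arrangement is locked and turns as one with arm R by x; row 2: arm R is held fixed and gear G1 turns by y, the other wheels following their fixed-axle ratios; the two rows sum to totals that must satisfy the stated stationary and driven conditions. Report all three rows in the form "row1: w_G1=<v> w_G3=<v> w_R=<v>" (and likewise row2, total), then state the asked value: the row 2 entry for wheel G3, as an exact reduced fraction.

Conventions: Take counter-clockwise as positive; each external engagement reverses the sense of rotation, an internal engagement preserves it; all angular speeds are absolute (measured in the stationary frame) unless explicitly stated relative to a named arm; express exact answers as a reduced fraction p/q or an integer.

row1: w_G1=11/14 w_G3=11/14 w_R=11/14
row2: w_G1=-11/14 w_G3=3/14 w_R=0
total: w_G1=0 w_G3=1 w_R=11/14
asked value: 3/14

topology: planetary set — G1 18T / G2 24T / G3 66T, arm = carrier (Willis)
row 1 — lock + rotate with arm: ω_sun = ω_ring = ω_arm = x
row 2 (arm held, sun turns y): ω_ring = −(18/66)·y, ω_arm = 0
boundary: total ω_sun = x + y = 0 and total ω_ring = x − (18/66)·y = 1  ⇒  y = -11/14, x = 11/14
row 2 ring = −(18/66)·(-11/14) = 3/14
totals (row 1 + row 2): sun 11/14 + (-11/14) = 0, ring 11/14 + 3/14 = 1, arm 11/14 + 0 = 11/14
asked cell (row2, ring) = 3/14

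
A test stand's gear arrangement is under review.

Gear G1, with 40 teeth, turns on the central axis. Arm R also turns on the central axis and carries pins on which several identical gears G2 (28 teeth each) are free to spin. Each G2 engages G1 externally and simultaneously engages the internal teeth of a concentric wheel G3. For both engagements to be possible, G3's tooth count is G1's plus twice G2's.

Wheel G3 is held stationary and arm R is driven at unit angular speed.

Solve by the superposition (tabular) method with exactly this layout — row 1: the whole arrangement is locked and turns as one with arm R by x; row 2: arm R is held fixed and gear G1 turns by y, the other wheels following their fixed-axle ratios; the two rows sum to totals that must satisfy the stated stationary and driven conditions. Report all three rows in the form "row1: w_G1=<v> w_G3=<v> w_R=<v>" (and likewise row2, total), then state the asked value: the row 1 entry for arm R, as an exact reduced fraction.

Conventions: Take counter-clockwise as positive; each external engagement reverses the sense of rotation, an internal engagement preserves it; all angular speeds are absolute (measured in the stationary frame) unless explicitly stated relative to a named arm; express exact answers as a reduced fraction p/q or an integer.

row1: w_G1=1 w_G3=1 w_R=1
row2: w_G1=12/5 w_G3=-1 w_R=0
total: w_G1=17/5 w_G3=0 w_R=1
asked value: 1

planetary set (40T centre, 28T on arm, 96T internal) — Willis relation
superposition row 1 [locked train]: every member turns x
row 2 — arm fixed, fixed-axis ratios: sun y, ring −(40/96)·y, arm 0
boundary: total ω_ring = x − (40/96)·y = 0 and total ω_arm = x = 1  ⇒  y = 12/5, x = 1
row 2 ring = −(40/96)·12/5 = -1
totals (row 1 + row 2): sun 1 + 12/5 = 17/5, ring 1 + (-1) = 0, arm 1 + 0 = 1
asked cell (row1, arm) = 1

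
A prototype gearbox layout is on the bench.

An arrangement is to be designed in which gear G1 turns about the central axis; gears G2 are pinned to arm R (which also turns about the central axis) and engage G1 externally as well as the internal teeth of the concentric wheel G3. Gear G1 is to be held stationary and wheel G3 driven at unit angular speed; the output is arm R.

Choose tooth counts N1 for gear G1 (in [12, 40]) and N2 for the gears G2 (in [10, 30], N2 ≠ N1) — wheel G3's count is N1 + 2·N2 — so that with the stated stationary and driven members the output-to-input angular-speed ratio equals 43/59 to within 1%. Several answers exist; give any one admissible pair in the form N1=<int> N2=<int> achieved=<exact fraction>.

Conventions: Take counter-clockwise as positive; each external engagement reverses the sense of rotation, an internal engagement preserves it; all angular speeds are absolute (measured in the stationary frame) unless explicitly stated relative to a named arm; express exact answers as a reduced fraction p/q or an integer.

topology: planetary set — design target 43/59, arm = carrier (Willis)
Willis with ω_sun = 0: ω_arm/ω_ring = N3/(N1+N3); set equal to 43/59  ⇒  N3/N1 = (43/59)/(1 − 43/59) = 43/16
N3 = N1 + 2·N2  ⇒  N2/N1 = (N3/N1 − 1)/2 = (43/16 − 1)/2 = 27/32
smallest multiple with N1 ≥ 12 and N2 ≥ 10: k = 1  ⇒  N1 = 1·32 = 32, N2 = 1·27 = 27 (N1 ≤ 40, N2 ≤ 30, N2 ≠ N1 ✓), N3 = 32 + 2·27 = 86
check: N3/(N1+N3) with N1 = 32, N3 = 86 gives 43/59; |achieved − target| = 0 ≤ 43/5900 ✓

N1=32 N2=27 achieved=43/59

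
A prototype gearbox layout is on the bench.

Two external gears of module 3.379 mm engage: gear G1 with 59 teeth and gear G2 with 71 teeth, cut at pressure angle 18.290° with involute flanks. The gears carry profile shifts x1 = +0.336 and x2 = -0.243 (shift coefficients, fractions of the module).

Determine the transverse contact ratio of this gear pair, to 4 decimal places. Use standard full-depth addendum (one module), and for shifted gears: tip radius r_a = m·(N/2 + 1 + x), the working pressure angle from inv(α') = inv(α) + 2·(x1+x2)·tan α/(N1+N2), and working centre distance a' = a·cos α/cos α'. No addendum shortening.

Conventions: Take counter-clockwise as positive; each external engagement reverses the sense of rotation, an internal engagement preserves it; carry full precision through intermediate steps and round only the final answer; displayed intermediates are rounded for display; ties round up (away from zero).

1.8650

single-mesh involute tooth geometry (59T engaging 71T at module 3.379)
base radii: r_b1 = 94.644668, r_b2 = 113.894430
tip radii: r_a1 = 104.194844, r_a2 = 122.512403
inv(α') = inv(18.290°) + 2·(+0.336-0.243)·tan α/(59+71) = 0.01177695  ⇒  α' = 18.53450°
a' = a·cos α / cos α' = 219.6350·cos 18.290°/cos 18.53450° = 219.947227
action lengths: √(r_a1²−r_b1²) = 43.576971, √(r_a2²−r_b2²) = 45.136987
base pitch p_b = π·m·cos α = 10.079152
CR = (43.576971 + 45.136987 − 219.947227·sin 18.53450°)/10.079152 = 1.865048
contact ratio ≈ 1.8650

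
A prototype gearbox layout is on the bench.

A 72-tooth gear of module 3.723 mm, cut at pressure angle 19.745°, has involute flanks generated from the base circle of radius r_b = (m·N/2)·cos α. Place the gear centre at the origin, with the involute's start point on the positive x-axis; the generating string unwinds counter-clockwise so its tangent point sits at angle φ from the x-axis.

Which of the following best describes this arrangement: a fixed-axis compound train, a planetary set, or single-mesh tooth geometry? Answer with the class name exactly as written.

single-mesh tooth geometry

single-mesh involute tooth geometry (72T wheel at module 3.723)
classification: single-mesh tooth geometry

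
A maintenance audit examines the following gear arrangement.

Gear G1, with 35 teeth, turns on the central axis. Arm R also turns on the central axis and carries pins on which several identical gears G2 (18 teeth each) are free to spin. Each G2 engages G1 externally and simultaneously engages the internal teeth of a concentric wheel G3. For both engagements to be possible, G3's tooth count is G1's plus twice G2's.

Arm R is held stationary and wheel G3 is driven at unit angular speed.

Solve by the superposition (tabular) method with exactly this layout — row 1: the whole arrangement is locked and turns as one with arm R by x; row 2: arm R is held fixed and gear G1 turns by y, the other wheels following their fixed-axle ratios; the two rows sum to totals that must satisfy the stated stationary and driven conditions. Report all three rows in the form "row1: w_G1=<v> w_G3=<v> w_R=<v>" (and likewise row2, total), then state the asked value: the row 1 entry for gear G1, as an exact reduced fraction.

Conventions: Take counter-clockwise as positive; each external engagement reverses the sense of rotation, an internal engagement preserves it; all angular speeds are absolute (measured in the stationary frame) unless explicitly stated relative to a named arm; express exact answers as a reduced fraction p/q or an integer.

planetary set (35T centre, 18T on arm, 71T internal) — Willis relation
row 1 — lock + rotate with arm: ω_sun = ω_ring = ω_arm = x
superposition row 2 [arm held]: sun y, ring −(35/71)·y, arm 0
boundary: total ω_arm = x = 0 and total ω_ring = x − (35/71)·y = 1  ⇒  y = -71/35, x = 0
row 2 ring = −(35/71)·(-71/35) = 1
totals (row 1 + row 2): sun 0 + (-71/35) = -71/35, ring 0 + 1 = 1, arm 0 + 0 = 0
asked cell (row1, sun) = 0

row1: w_G1=0 w_G3=0 w_R=0
row2: w_G1=-71/35 w_G3=1 w_R=0
total: w_G1=-71/35 w_G3=1 w_R=0
asked value: 0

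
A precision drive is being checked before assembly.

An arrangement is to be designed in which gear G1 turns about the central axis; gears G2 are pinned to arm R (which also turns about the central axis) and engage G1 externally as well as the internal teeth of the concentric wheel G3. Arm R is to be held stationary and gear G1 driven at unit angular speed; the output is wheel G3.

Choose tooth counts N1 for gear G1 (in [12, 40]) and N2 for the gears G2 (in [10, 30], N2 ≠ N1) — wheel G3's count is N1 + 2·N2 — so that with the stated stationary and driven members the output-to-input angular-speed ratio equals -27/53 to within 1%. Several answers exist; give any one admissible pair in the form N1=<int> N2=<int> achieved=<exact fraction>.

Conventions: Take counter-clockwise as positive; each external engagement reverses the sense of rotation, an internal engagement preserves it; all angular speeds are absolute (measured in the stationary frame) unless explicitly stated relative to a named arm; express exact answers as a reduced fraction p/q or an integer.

planetary set to be sized for -27/53 (Willis relation)
Willis with ω_arm = 0: ω_ring/ω_sun = −N1/N3; set equal to -27/53  ⇒  N3/N1 = −1/(-27/53) = 53/27
N3 = N1 + 2·N2  ⇒  N2/N1 = (N3/N1 − 1)/2 = (53/27 − 1)/2 = 13/27
smallest multiple with N1 ≥ 12 and N2 ≥ 10: k = 1  ⇒  N1 = 1·27 = 27, N2 = 1·13 = 13 (N1 ≤ 40, N2 ≤ 30, N2 ≠ N1 ✓), N3 = 27 + 2·13 = 53
check: −N1/N3 with N1 = 27, N3 = 53 gives -27/53; |achieved − target| = 0 ≤ 27/5300 ✓

N1=27 N2=13 achieved=-27/53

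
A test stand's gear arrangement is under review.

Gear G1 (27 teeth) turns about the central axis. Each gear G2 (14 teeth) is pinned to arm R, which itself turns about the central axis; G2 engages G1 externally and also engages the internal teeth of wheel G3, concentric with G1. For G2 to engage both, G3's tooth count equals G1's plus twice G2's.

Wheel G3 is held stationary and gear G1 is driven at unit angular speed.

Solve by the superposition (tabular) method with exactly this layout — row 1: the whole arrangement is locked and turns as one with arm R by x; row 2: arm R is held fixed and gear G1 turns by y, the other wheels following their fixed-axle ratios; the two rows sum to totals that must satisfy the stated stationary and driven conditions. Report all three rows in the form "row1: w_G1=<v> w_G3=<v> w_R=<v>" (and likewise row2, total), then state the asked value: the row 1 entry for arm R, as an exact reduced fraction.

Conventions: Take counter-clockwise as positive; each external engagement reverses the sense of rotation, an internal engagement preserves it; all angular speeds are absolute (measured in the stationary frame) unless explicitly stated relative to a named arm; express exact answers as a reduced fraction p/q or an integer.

row1: w_G1=27/82 w_G3=27/82 w_R=27/82
row2: w_G1=55/82 w_G3=-27/82 w_R=0
total: w_G1=1 w_G3=0 w_R=27/82
asked value: 27/82

recognized (axles ride arm R): planetary set, 27/14/55 teeth
row 1 (train locked, turned with arm): all members turn x
row 2: sun turns y, ring = −(27/55)·y, arm 0
boundary: total ω_ring = x − (27/55)·y = 0 and total ω_sun = x + y = 1  ⇒  y = 55/82, x = 27/82
row 2 ring = −(27/55)·55/82 = -27/82
totals (row 1 + row 2): sun 27/82 + 55/82 = 1, ring 27/82 + (-27/82) = 0, arm 27/82 + 0 = 27/82
asked cell (row1, arm) = 27/82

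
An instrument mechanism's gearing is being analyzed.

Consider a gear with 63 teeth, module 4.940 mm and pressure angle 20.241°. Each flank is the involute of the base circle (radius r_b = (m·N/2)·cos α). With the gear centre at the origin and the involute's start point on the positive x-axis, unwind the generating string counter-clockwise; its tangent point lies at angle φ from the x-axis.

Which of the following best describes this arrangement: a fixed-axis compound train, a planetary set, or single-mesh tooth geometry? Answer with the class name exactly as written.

single-mesh tooth geometry

single-mesh involute tooth geometry (63T wheel at module 4.940)
classification: single-mesh tooth geometry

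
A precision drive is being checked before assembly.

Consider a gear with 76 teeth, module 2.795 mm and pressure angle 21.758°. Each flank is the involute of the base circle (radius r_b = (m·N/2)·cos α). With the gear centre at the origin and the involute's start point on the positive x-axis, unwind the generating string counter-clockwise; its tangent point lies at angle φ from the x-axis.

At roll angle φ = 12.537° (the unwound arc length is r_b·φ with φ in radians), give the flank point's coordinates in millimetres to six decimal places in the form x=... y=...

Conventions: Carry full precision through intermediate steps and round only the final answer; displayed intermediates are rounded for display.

recognized (one wheel, involute flank): single-mesh tooth geometry, m = 2.795, N = 76
pitch radius r_p = m·N/2 = 2.795·76/2 = 106.210000
base radius r_b = r_p·cos α = 106.210000·cos 21.758° = 98.643366
roll angle φ = 12.537° = 0.21881193 rad
x = r_b·(cos φ + φ·sin φ) = 100.976632
y = r_b·(sin φ − φ·cos φ) = 0.342830

x=100.976632 y=0.342830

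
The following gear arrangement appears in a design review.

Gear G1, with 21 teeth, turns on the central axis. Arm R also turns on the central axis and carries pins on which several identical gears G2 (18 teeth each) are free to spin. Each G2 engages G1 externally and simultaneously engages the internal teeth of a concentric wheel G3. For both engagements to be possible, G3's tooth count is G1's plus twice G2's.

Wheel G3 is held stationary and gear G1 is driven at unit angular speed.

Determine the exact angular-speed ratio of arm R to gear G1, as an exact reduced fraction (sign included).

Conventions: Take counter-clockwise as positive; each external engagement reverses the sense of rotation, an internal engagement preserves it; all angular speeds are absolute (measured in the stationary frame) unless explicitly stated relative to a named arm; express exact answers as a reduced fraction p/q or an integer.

class = planetary set [G3 = 21+2·18 = 57; Willis about the carrier]
ring teeth: 21 + 2·18 = 57
21(ω_sun−ω_arm) = −57(ω_ring−ω_arm),  ω_ring = 0, ω_sun = 1
21(1−ω_arm) = −57(0−ω_arm)  ⇒  78·ω_arm = 21  ⇒  ω_arm = 7/26
ω_out/ω_in = 7/26

7/26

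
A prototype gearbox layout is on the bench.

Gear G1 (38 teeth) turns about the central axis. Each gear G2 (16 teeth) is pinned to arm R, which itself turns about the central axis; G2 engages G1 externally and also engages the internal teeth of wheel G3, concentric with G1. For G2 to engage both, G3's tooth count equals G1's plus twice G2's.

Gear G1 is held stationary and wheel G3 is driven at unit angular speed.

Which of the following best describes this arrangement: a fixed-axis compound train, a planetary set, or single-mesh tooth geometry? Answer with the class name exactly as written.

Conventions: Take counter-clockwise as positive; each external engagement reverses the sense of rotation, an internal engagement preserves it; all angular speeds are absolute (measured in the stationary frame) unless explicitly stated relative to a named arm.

planetary set

planetary set (38T centre, 16T on arm, 70T internal) — Willis relation
classification: planetary set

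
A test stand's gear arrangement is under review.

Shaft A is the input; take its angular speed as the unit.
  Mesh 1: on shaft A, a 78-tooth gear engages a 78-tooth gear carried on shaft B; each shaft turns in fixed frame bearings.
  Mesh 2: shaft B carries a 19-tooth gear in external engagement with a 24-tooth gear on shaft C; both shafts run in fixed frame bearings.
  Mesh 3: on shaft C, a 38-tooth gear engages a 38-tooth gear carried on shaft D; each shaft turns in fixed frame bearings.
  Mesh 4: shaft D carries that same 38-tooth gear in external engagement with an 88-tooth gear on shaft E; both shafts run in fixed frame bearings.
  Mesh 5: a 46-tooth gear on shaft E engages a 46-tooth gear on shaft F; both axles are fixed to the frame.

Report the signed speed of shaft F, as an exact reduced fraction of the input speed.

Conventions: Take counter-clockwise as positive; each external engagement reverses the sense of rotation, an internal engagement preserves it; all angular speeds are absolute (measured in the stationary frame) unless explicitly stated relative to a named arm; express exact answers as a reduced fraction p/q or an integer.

-361/1056

5-mesh fixed-axis compound train (all bearings frame-fixed)
mesh 1 [78T→78T]: |ω|/ω_in = 1×78/78 = 1, sense flips to −
mesh 2 [19T→24T]: |ω|/ω_in = 1×19/24 = 19/24, sense flips to +
mesh 3 [38T→38T]: |ω|/ω_in = (19/24)×38/38 = 19/24, sense flips to −
mesh 4 [38T→88T]: |ω|/ω_in = (19/24)×38/88 = 361/1056, sense flips to +
mesh 5 [46T→46T]: |ω|/ω_in = (361/1056)×46/46 = 361/1056, sense flips to −
signed output speed (× input speed) = -361/1056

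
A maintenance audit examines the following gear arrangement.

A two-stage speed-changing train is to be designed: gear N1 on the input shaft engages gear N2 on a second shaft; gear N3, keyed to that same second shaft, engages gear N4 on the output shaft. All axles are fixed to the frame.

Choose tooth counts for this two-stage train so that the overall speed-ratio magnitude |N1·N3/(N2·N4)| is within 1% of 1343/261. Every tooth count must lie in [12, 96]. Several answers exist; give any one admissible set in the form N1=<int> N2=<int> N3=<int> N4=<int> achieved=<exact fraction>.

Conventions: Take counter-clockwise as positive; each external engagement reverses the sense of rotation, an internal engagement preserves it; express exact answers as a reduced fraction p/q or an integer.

N1=34 N2=18 N3=79 N4=29 achieved=1343/261

class = fixed-axis compound train [2-stage, 1343/261 wanted]
target = 1343/261 in lowest terms: an exact hit needs N1·N3 = k·1343 and N2·N4 = k·261 for one integer k, every count in [12, 96]; additionally prefer no 1:1 stage (N1 ≠ N2, N3 ≠ N4)
k = 1: no 1:1-free in-range split of k·1343 and k·261 into factor pairs; take k = 2
k = 2: N1·N3 = 2686 = 34·79, N2·N4 = 522 = 18·29
achieved = 34·79/(18·29) = 1343/261; |achieved − target| = 0 ≤ 1343/26100 ✓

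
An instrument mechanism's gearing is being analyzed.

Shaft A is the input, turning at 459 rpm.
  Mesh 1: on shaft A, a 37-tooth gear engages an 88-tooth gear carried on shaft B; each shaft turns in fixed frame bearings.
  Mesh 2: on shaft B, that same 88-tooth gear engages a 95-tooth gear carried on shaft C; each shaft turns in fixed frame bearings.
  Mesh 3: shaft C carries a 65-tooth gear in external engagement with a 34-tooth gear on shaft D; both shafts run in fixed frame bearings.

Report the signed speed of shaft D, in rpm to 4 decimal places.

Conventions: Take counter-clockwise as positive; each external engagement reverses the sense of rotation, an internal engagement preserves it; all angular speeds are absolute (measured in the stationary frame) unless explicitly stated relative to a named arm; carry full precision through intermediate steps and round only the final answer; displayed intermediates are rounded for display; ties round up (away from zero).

-341.7632 rpm

3-mesh fixed-axis compound train (all bearings frame-fixed)
mesh 1 [37T→88T]: ω = 459.0000×37/88 = 192.9886 rpm, sense flips to −
mesh 2 [88T→95T]: ω = 192.9886×88/95 = 178.7684 rpm, sense flips to +
mesh 3 [65T→34T]: ω = 178.7684×65/34 = 341.7632 rpm, sense flips to −
signed output speed = -341.7632 rpm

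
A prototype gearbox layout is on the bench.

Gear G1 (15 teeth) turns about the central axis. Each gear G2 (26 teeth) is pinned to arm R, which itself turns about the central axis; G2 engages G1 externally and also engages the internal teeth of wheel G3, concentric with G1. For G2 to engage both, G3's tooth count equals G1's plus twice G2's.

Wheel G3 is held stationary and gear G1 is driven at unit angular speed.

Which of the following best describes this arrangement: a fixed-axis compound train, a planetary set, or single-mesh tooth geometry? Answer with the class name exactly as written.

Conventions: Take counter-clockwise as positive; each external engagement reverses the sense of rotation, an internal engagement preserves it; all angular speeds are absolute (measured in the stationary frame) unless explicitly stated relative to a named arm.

recognized (axles ride arm R): planetary set, 15/26/67 teeth
classification: planetary set

planetary set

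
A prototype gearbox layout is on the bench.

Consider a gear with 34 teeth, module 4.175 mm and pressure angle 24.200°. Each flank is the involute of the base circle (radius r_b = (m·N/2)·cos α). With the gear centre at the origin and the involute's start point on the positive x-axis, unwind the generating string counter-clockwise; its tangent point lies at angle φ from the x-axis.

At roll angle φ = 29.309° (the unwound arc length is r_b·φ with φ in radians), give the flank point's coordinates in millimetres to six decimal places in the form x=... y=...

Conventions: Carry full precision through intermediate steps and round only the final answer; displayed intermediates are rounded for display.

x=72.661652 y=2.813612

class = single-mesh tooth geometry [base-circle involute, m = 4.175, 34T]
pitch radius r_p = m·N/2 = 4.175·34/2 = 70.975000
base radius r_b = r_p·cos α = 70.975000·cos 24.200° = 64.737725
roll angle φ = 29.309° = 0.51153855 rad
x = r_b·(cos φ + φ·sin φ) = 72.661652
y = r_b·(sin φ − φ·cos φ) = 2.813612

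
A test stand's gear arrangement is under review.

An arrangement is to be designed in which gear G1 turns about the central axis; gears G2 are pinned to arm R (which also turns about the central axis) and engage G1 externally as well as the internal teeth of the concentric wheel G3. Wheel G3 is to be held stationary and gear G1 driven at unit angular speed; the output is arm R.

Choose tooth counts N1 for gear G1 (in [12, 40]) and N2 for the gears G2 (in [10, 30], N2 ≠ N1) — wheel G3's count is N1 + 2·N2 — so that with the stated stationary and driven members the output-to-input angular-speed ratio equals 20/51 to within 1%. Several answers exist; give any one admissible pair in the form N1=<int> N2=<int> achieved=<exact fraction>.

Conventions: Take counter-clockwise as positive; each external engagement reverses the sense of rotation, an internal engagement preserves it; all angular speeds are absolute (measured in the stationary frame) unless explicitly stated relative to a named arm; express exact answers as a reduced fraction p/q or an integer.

class = planetary set [ratio 20/51 wanted; Willis about the carrier]
Willis with ω_ring = 0: ω_arm/ω_sun = N1/(N1+N3); set equal to 20/51  ⇒  N3/N1 = 1/(20/51) − 1 = 31/20
N3 = N1 + 2·N2  ⇒  N2/N1 = (N3/N1 − 1)/2 = (31/20 − 1)/2 = 11/40
smallest multiple with N1 ≥ 12 and N2 ≥ 10: k = 1  ⇒  N1 = 1·40 = 40, N2 = 1·11 = 11 (N1 ≤ 40, N2 ≤ 30, N2 ≠ N1 ✓), N3 = 40 + 2·11 = 62
check: N1/(N1+N3) with N1 = 40, N3 = 62 gives 20/51; |achieved − target| = 0 ≤ 1/255 ✓

N1=40 N2=11 achieved=20/51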